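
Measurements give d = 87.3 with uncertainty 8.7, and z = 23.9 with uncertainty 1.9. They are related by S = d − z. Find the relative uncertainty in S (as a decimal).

0.140

Sums and differences: (δS)² = Σ (cᵢ δxᵢ)².
  (δd)² = 75.7;  (δz)² = 3.61
δS = √(79.3) = 8.91
S = 63.4, so δS/S = 8.91/63.4 = 0.140.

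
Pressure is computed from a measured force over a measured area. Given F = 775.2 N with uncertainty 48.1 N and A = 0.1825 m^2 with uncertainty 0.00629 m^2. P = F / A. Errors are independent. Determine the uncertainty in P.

Each factor contributes (exponent × relative error)² to (δP/P)²:
  (1·δF/F)² = (1×0.0620)² = 0.00385;  (-1·δA/A)² = (-1×0.0345)² = 0.00119
δP/P = √(0.00504) = 0.0710
P = 4248 Pa, so δP = 0.0710 × 4248 = 301 Pa.

301 Pa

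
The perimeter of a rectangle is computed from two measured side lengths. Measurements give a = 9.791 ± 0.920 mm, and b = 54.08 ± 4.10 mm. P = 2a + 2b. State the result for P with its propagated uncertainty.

127.7 ± 8.40 mm

Each term contributes (cᵢ δxᵢ)² to (δP)²:
  (2·δa)² = 3.39;  (2·δb)² = 67.2
δP = √(70.6) = 8.40 mm
P = 127.7 mm.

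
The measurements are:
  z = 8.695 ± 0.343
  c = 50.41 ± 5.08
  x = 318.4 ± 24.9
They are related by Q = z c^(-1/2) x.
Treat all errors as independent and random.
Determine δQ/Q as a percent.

Since Q is a product/quotient, work with relative uncertainties:
  (1·δz/z)² = (1×0.0394)² = 0.00156;  (−½·δc/c)² = (-0.5×0.101)² = 0.00254;  (1·δx/x)² = (1×0.0782)² = 0.00612
δQ/Q = √(0.0102) = 0.101

10.1%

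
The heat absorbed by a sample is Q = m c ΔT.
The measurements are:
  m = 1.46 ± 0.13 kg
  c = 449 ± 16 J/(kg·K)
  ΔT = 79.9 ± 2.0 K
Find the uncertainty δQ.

Relative error in a monomial: (δQ/Q)² = Σ (nᵢ · δxᵢ/xᵢ)².
  (1·δm/m)² = (1×0.0890)² = 0.00793;  (1·δc/c)² = (1×0.0356)² = 0.00127;  (1·δΔT/ΔT)² = (1×0.0250)² = 0.000627
δQ/Q = √(0.00982) = 0.0991
Q = 52400 J, so δQ = 0.0991 × 52400 = 5190 J.

5190 J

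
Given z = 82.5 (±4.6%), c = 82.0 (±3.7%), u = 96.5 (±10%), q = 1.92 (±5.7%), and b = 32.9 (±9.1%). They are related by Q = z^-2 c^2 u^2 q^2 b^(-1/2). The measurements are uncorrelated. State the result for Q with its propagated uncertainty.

5910 ± 1550

Each factor contributes (exponent × relative error)² to (δQ/Q)²:
  (-2·δz/z)² = (-2×0.0460)² = 0.00846;  (2·δc/c)² = (2×0.0370)² = 0.00548;  (2·δu/u)² = (2×0.100)² = 0.0400;  (2·δq/q)² = (2×0.0570)² = 0.0130;  (−½·δb/b)² = (-0.5×0.0910)² = 0.00207
δQ/Q = √(0.0690) = 0.263
Q = 5910, so δQ = 0.263 × 5910 = 1550.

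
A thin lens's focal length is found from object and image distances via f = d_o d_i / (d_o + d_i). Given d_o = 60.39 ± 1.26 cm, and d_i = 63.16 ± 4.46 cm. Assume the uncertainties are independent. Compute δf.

∂f/∂d_o = (d_i/(d_o+d_i))² = 0.261;  ∂f/∂d_i = (d_o/(d_o+d_i))² = 0.239
δf = √((∂f/∂d_o · δd_o)² + (∂f/∂d_i · δd_i)²) = √(0.108 + 1.14) = 1.12 cm

1.12 cm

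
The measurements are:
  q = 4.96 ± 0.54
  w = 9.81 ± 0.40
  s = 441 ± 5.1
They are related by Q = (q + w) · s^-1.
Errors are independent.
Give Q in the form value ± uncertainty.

0.0335 ± 0.00157

Let u = q + w = 14.8. δu = √(δq² + δw²) = √(0.292 + 0.160) = 0.672, so δu/u = 0.0455.
Q is then a monomial in u, s:
δQ/Q = √((δu/u)² + (-1·δs/s)²) = √(0.00207 + 0.000134) = 0.0469
Q = 0.0335, so δQ = 0.0469 × 0.0335 = 0.00157.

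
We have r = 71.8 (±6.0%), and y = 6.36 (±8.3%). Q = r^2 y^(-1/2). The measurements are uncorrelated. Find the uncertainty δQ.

260

Each factor contributes (exponent × relative error)² to (δQ/Q)²:
  (2·δr/r)² = (2×0.0600)² = 0.0144;  (−½·δy/y)² = (-0.5×0.0830)² = 0.00172
δQ/Q = √(0.0161) = 0.127
Q = 2040, so δQ = 0.127 × 2040 = 260.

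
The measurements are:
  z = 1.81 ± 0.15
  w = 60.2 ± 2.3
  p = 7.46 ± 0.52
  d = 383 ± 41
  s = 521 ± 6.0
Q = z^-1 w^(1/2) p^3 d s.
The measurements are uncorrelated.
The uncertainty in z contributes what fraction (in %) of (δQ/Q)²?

(δQ/Q)² = (-1·δz/z)² + (½·δw/w)² + (3·δp/p)² + (1·δd/d)² + (1·δs/s)²
  z term: (-1×0.0829)² = 0.00687
  w term: (0.5×0.0382)² = 0.000365
  p term: (3×0.0697)² = 0.0437
  d term: (1×0.107)² = 0.0115
  s term: (1×0.0115)² = 0.000133
Total = 0.0626. Share from z = 0.00687/0.0626 = 0.110.

11.0%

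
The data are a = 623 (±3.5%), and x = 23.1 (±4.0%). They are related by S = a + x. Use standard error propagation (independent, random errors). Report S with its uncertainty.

646 ± 21.8

Absolute uncertainties add in quadrature for a linear combination:
  (δa)² = 475;  (δx)² = 0.854
δS = √(476) = 21.8
S = 646.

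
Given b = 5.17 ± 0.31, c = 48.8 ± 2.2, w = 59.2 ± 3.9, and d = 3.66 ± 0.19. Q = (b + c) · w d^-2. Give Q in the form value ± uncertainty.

Let u = b + c = 54.0. δu = √(δb² + δc²) = √(0.0961 + 4.84) = 2.22, so δu/u = 0.0412.
Q is then a monomial in u, w, d:
δQ/Q = √((δu/u)² + (1·δw/w)² + (-2·δd/d)²) = √(0.00169 + 0.00434 + 0.0108) = 0.130
Q = 239, so δQ = 0.130 × 239 = 30.9.

239 ± 30.9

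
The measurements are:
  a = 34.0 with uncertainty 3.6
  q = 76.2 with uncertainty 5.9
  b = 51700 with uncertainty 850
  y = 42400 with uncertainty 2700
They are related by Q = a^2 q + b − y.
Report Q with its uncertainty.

97400 ± 20100

Let p = a^2·q = 88100. δp/p = √((2·δa/a)² + (1·δq/q)²) = √(0.0448 + 0.00600) = 0.225, so δp = 19900.
Q = p + b − y: δQ = √(δp² + δb² + δy²) = √(3.94e+08 + 7.22e+05 + 7.29e+06) = 20100
Q = 97400.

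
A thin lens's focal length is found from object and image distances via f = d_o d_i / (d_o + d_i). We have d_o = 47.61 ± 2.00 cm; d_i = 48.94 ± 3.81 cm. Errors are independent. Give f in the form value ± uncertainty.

∂f/∂d_o = (d_i/(d_o+d_i))² = 0.257;  ∂f/∂d_i = (d_o/(d_o+d_i))² = 0.243
δf = √((∂f/∂d_o · δd_o)² + (∂f/∂d_i · δd_i)²) = √(0.264 + 0.858) = 1.06 cm
f = 24.13 cm.

24.13 ± 1.06 cm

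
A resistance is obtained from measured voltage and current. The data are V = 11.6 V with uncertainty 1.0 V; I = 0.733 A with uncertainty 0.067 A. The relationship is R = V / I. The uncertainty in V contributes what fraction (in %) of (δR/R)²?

47.1%

(δR/R)² = (1·δV/V)² + (-1·δI/I)²
  V term: (1×0.0862)² = 0.00743
  I term: (-1×0.0914)² = 0.00835
Total = 0.0158. Share from V = 0.00743/0.0158 = 0.471.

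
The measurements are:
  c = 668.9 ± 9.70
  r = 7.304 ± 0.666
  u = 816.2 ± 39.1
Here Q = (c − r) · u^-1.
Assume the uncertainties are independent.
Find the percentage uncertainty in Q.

Let w = c − r = 661.6. δw = √(δc² + δr²) = √(94.1 + 0.444) = 9.72, so δw/w = 0.0147.
Q is then a monomial in w, u:
δQ/Q = √((δw/w)² + (-1·δu/u)²) = √(0.000216 + 0.00229) = 0.0501

5.01%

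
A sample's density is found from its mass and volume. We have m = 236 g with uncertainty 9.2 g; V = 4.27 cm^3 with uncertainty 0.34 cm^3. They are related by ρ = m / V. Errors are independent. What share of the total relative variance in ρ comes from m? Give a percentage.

(δρ/ρ)² = (1·δm/m)² + (-1·δV/V)²
  m term: (1×0.0390)² = 0.00152
  V term: (-1×0.0796)² = 0.00634
Total = 0.00786. Share from m = 0.00152/0.00786 = 0.193.

19.3%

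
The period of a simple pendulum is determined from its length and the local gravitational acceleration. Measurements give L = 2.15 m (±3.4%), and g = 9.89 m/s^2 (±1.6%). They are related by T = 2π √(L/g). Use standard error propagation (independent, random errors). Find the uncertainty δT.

0.0550 s

T is a product of powers, so relative uncertainties combine in quadrature:
  (½·δL/L)² = (0.5×0.0340)² = 0.000289;  (−½·δg/g)² = (-0.5×0.0160)² = 6.4e-05
δT/T = √(0.000353) = 0.0188
T = 2.93 s, so δT = 0.0188 × 2.93 = 0.0550 s.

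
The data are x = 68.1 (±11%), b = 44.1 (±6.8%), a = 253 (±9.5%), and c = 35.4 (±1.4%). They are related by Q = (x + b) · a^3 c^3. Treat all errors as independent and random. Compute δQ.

2.39e+13

Let u = x + b = 112. δu = √(δx² + δb²) = √(56.1 + 8.99) = 8.07, so δu/u = 0.0719.
Q is then a monomial in u, a, c:
δQ/Q = √((δu/u)² + (3·δa/a)² + (3·δc/c)²) = √(0.00517 + 0.0812 + 0.00176) = 0.297
Q = 8.06e+13, so δQ = 0.297 × 8.06e+13 = 2.39e+13.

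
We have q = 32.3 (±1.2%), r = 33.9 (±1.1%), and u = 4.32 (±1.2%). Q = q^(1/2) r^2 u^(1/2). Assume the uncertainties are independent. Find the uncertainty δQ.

320

For a monomial Q ∝ q^(1/2), r^2, u^(1/2), fractional errors add in quadrature:
  (½·δq/q)² = (0.5×0.0120)² = 3.6e-05;  (2·δr/r)² = (2×0.0110)² = 0.000484;  (½·δu/u)² = (0.5×0.0120)² = 3.6e-05
δQ/Q = √(0.000556) = 0.0236
Q = 13600, so δQ = 0.0236 × 13600 = 320.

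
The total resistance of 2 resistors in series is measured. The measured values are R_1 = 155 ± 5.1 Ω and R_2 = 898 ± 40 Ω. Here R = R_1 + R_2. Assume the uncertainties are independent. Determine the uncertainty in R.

40.3 Ω

For a sum/difference, combine absolute errors in quadrature:
  (δR_1)² = 26.0;  (δR_2)² = 1600
δR = √(1630) = 40.3 Ω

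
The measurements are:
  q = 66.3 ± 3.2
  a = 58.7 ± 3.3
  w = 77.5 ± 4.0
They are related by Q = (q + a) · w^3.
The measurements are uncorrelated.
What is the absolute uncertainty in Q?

9.26e+06

Let u = q + a = 125. δu = √(δq² + δa²) = √(10.2 + 10.9) = 4.60, so δu/u = 0.0368.
Q is then a monomial in u, w:
δQ/Q = √((δu/u)² + (3·δw/w)²) = √(0.00135 + 0.0240) = 0.159
Q = 5.82e+07, so δQ = 0.159 × 5.82e+07 = 9.26e+06.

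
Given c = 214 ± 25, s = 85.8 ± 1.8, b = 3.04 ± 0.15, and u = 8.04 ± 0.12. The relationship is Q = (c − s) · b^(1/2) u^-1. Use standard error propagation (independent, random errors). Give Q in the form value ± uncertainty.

27.8 ± 5.49

Let w = c − s = 128. δw = √(δc² + δs²) = √(625 + 3.24) = 25.1, so δw/w = 0.196.
Q is then a monomial in w, b, u:
δQ/Q = √((δw/w)² + (½·δb/b)² + (-1·δu/u)²) = √(0.0382 + 0.000609 + 0.000223) = 0.198
Q = 27.8, so δQ = 0.198 × 27.8 = 5.49.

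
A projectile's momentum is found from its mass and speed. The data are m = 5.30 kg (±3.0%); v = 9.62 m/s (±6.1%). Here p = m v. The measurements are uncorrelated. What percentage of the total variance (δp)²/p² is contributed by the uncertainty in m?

(δp/p)² = (1·δm/m)² + (1·δv/v)²
  m term: (1×0.0300)² = 0.000900
  v term: (1×0.0610)² = 0.00372
Total = 0.00462. Share from m = 0.000900/0.00462 = 0.195.

19.5%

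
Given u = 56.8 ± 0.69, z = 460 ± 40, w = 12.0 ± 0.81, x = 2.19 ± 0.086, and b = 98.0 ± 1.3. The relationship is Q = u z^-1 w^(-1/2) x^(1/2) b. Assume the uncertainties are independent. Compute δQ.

Q is a product of powers, so relative uncertainties combine in quadrature:
  (1·δu/u)² = (1×0.0121)² = 0.000148;  (-1·δz/z)² = (-1×0.0870)² = 0.00756;  (−½·δw/w)² = (-0.5×0.0675)² = 0.00114;  (½·δx/x)² = (0.5×0.0393)² = 0.000386;  (1·δb/b)² = (1×0.0133)² = 0.000176
δQ/Q = √(0.00941) = 0.0970
Q = 5.17, so δQ = 0.0970 × 5.17 = 0.501.

0.501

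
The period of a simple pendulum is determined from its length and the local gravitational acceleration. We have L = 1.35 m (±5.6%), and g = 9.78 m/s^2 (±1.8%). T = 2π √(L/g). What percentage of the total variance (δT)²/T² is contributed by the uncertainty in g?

(δT/T)² = (½·δL/L)² + (−½·δg/g)²
  L term: (0.5×0.0560)² = 0.000784
  g term: (-0.5×0.0180)² = 8.1e-05
Total = 0.000865. Share from g = 8.1e-05/0.000865 = 0.0936.

9.36%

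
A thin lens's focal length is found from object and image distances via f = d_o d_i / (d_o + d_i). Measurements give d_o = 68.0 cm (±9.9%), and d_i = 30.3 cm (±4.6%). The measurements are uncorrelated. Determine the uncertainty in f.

0.924 cm

∂f/∂d_o = (d_i/(d_o+d_i))² = 0.0950;  ∂f/∂d_i = (d_o/(d_o+d_i))² = 0.479
δf = √((∂f/∂d_o · δd_o)² + (∂f/∂d_i · δd_i)²) = √(0.409 + 0.445) = 0.924 cm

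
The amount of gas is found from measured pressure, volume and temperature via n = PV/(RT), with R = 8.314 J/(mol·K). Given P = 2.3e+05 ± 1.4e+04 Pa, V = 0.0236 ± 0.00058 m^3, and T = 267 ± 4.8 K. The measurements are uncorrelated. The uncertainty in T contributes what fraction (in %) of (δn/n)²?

(δn/n)² = (1·δP/P)² + (1·δV/V)² + (-1·δT/T)²
  P term: (1×0.0609)² = 0.00371
  V term: (1×0.0246)² = 0.000604
  T term: (-1×0.0180)² = 0.000323
Total = 0.00463. Share from T = 0.000323/0.00463 = 0.0698.

6.98%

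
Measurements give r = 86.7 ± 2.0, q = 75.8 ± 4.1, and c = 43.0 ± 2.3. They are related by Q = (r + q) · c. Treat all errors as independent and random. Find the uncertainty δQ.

Let u = r + q = 162. δu = √(δr² + δq²) = √(4.00 + 16.8) = 4.56, so δu/u = 0.0281.
Q is then a monomial in u, c:
δQ/Q = √((δu/u)² + (1·δc/c)²) = √(0.000788 + 0.00286) = 0.0604
Q = 6990, so δQ = 0.0604 × 6990 = 422.

422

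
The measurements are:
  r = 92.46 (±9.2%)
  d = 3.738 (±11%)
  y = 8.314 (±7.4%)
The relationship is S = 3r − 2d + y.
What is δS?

For a sum/difference, combine absolute errors in quadrature:
  (3·δr)² = 651;  (2·δd)² = 0.676;  (δy)² = 0.379
δS = √(652) = 25.5

25.5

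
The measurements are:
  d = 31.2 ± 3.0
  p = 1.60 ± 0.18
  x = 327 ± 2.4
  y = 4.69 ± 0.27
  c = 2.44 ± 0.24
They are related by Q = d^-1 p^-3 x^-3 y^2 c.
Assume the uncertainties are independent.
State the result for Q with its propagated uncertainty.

Q is a product of powers, so relative uncertainties combine in quadrature:
  (-1·δd/d)² = (-1×0.0962)² = 0.00925;  (-3·δp/p)² = (-3×0.112)² = 0.114;  (-3·δx/x)² = (-3×0.00734)² = 0.000485;  (2·δy/y)² = (2×0.0576)² = 0.0133;  (1·δc/c)² = (1×0.0984)² = 0.00967
δQ/Q = √(0.147) = 0.383
Q = 1.2e-08, so δQ = 0.383 × 1.2e-08 = 4.6e-09.

(1.20 ± 0.460) × 10^-8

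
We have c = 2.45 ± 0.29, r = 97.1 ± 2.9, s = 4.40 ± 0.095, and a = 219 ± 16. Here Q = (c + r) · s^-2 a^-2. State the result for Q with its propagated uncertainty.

Let u = c + r = 99.5. δu = √(δc² + δr²) = √(0.0841 + 8.41) = 2.91, so δu/u = 0.0293.
Q is then a monomial in u, s, a:
δQ/Q = √((δu/u)² + (-2·δs/s)² + (-2·δa/a)²) = √(0.000857 + 0.00186 + 0.0214) = 0.155
Q = 0.000107, so δQ = 0.155 × 0.000107 = 1.66e-05.

(1.07 ± 0.166) × 10^-4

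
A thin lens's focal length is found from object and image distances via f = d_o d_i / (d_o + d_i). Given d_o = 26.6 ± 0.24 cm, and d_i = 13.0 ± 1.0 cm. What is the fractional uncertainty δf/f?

0.0518

∂f/∂d_o = (d_i/(d_o+d_i))² = 0.108;  ∂f/∂d_i = (d_o/(d_o+d_i))² = 0.451
δf = √((∂f/∂d_o · δd_o)² + (∂f/∂d_i · δd_i)²) = √(0.000669 + 0.204) = 0.452 cm
f = 8.73 cm, so δf/f = 0.452/8.73 = 0.0518.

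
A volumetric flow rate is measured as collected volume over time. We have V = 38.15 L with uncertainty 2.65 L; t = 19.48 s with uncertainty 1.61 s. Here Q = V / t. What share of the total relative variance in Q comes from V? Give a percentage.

(δQ/Q)² = (1·δV/V)² + (-1·δt/t)²
  V term: (1×0.0695)² = 0.00483
  t term: (-1×0.0826)² = 0.00683
Total = 0.0117. Share from V = 0.00483/0.0117 = 0.414.

41.4%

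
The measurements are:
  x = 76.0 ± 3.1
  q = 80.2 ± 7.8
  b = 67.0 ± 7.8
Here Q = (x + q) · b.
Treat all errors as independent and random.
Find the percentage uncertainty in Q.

Let u = x + q = 156. δu = √(δx² + δq²) = √(9.61 + 60.8) = 8.39, so δu/u = 0.0537.
Q is then a monomial in u, b:
δQ/Q = √((δu/u)² + (1·δb/b)²) = √(0.00289 + 0.0136) = 0.128

12.8%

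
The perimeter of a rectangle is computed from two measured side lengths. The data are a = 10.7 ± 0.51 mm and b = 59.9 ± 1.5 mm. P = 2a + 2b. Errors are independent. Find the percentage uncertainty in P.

2.24%

Sums and differences: (δP)² = Σ (cᵢ δxᵢ)².
  (2·δa)² = 1.04;  (2·δb)² = 9.00
δP = √(10.0) = 3.17 mm
P = 141 mm, so δP/P = 3.17/141 = 0.0224.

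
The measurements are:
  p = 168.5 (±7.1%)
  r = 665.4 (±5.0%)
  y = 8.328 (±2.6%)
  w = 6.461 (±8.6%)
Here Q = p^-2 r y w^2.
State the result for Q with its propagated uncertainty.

Since Q is a product/quotient, work with relative uncertainties:
  (-2·δp/p)² = (-2×0.0710)² = 0.0202;  (1·δr/r)² = (1×0.0500)² = 0.00250;  (1·δy/y)² = (1×0.0260)² = 0.000676;  (2·δw/w)² = (2×0.0860)² = 0.0296
δQ/Q = √(0.0529) = 0.230
Q = 8.147, so δQ = 0.230 × 8.147 = 1.87.

8.147 ± 1.87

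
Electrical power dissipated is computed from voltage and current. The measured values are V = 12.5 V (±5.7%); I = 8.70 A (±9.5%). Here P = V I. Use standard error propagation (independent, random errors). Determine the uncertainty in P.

12.0 W

Relative error in a monomial: (δP/P)² = Σ (nᵢ · δxᵢ/xᵢ)².
  (1·δV/V)² = (1×0.0570)² = 0.00325;  (1·δI/I)² = (1×0.0950)² = 0.00903
δP/P = √(0.0123) = 0.111
P = 109 W, so δP = 0.111 × 109 = 12.0 W.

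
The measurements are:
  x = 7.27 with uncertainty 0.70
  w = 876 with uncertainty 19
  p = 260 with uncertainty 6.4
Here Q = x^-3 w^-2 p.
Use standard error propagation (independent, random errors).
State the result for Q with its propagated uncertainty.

(8.82 ± 2.58) × 10^-7

For a monomial Q ∝ x^-3, w^-2, p, fractional errors add in quadrature:
  (-3·δx/x)² = (-3×0.0963)² = 0.0834;  (-2·δw/w)² = (-2×0.0217)² = 0.00188;  (1·δp/p)² = (1×0.0246)² = 0.000606
δQ/Q = √(0.0859) = 0.293
Q = 8.82e-07, so δQ = 0.293 × 8.82e-07 = 2.58e-07.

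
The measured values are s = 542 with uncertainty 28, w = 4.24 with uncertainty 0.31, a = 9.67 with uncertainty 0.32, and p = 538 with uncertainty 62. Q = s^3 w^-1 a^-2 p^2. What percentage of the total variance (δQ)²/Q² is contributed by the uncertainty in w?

6.15%

(δQ/Q)² = (3·δs/s)² + (-1·δw/w)² + (-2·δa/a)² + (2·δp/p)²
  s term: (3×0.0517)² = 0.0240
  w term: (-1×0.0731)² = 0.00535
  a term: (-2×0.0331)² = 0.00438
  p term: (2×0.115)² = 0.0531
Total = 0.0869. Share from w = 0.00535/0.0869 = 0.0615.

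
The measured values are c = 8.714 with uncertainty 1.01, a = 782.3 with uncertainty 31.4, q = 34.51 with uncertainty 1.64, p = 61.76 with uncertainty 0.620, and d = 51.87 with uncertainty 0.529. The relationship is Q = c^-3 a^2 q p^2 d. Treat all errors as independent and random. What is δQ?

2.28e+09

For a monomial Q ∝ c^-3, a^2, q, p^2, d, fractional errors add in quadrature:
  (-3·δc/c)² = (-3×0.116)² = 0.121;  (2·δa/a)² = (2×0.0401)² = 0.00644;  (1·δq/q)² = (1×0.0475)² = 0.00226;  (2·δp/p)² = (2×0.0100)² = 0.000403;  (1·δd/d)² = (1×0.0102)² = 0.000104
δQ/Q = √(0.130) = 0.361
Q = 6.315e+09, so δQ = 0.361 × 6.315e+09 = 2.28e+09.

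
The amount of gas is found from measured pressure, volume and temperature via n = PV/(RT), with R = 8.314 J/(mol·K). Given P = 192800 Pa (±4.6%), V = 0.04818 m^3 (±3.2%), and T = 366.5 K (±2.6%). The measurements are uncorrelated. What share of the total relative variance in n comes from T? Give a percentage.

17.7%

(δn/n)² = (1·δP/P)² + (1·δV/V)² + (-1·δT/T)²
  P term: (1×0.0460)² = 0.00212
  V term: (1×0.0320)² = 0.00102
  T term: (-1×0.0260)² = 0.000676
Total = 0.00382. Share from T = 0.000676/0.00382 = 0.177.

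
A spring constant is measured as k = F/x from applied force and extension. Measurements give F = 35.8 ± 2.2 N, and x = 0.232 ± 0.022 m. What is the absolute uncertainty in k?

Products/powers → add relative errors in quadrature, weighted by exponent:
  (1·δF/F)² = (1×0.0615)² = 0.00378;  (-1·δx/x)² = (-1×0.0948)² = 0.00899
δk/k = √(0.0128) = 0.113
k = 154 N/m, so δk = 0.113 × 154 = 17.4 N/m.

17.4 N/m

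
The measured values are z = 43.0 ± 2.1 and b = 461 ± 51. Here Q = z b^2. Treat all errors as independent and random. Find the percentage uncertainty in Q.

22.7%

For a monomial Q ∝ z, b^2, fractional errors add in quadrature:
  (1·δz/z)² = (1×0.0488)² = 0.00239;  (2·δb/b)² = (2×0.111)² = 0.0490
δQ/Q = √(0.0513) = 0.227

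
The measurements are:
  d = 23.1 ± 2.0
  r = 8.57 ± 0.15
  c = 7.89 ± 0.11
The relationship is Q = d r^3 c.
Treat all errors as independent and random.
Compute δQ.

Each factor contributes (exponent × relative error)² to (δQ/Q)²:
  (1·δd/d)² = (1×0.0866)² = 0.00750;  (3·δr/r)² = (3×0.0175)² = 0.00276;  (1·δc/c)² = (1×0.0139)² = 0.000194
δQ/Q = √(0.0104) = 0.102
Q = 1.15e+05, so δQ = 0.102 × 1.15e+05 = 11700.

11700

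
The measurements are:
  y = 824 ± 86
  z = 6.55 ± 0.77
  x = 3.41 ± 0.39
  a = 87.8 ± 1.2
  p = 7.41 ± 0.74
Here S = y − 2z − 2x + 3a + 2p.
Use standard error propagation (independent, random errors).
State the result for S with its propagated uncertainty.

Absolute uncertainties add in quadrature for a linear combination:
  (δy)² = 7400;  (2·δz)² = 2.37;  (2·δx)² = 0.608;  (3·δa)² = 13.0;  (2·δp)² = 2.19
δS = √(7410) = 86.1
S = 1080.

1080 ± 86.1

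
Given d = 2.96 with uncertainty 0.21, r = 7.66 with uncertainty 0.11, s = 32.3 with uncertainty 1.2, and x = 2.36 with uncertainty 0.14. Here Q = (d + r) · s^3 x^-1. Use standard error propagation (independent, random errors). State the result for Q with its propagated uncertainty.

(1.52 ± 0.194) × 10^5

Let u = d + r = 10.6. δu = √(δd² + δr²) = √(0.0441 + 0.0121) = 0.237, so δu/u = 0.0223.
Q is then a monomial in u, s, x:
δQ/Q = √((δu/u)² + (3·δs/s)² + (-1·δx/x)²) = √(0.000498 + 0.0124 + 0.00352) = 0.128
Q = 1.52e+05, so δQ = 0.128 × 1.52e+05 = 19400.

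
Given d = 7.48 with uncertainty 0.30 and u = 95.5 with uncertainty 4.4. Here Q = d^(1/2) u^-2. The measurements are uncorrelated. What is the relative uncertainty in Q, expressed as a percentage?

Since Q is a product/quotient, work with relative uncertainties:
  (½·δd/d)² = (0.5×0.0401)² = 0.000402;  (-2·δu/u)² = (-2×0.0461)² = 0.00849
δQ/Q = √(0.00889) = 0.0943

9.43%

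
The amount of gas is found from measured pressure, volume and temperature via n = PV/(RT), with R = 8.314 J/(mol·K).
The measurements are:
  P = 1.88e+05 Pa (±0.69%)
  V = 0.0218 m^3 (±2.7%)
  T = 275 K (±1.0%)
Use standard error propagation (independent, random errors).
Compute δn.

For a monomial n ∝ P, V, T^-1, fractional errors add in quadrature:
  (1·δP/P)² = (1×0.00690)² = 4.76e-05;  (1·δV/V)² = (1×0.0270)² = 0.000729;  (-1·δT/T)² = (-1×0.0100)² = 0.000100
δn/n = √(0.000877) = 0.0296
n = 1.79 mol, so δn = 0.0296 × 1.79 = 0.0531 mol.

0.0531 mol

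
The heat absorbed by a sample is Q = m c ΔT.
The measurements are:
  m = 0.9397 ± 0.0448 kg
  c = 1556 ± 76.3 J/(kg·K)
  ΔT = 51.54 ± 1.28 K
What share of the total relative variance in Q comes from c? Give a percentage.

45.4%

(δQ/Q)² = (1·δm/m)² + (1·δc/c)² + (1·δΔT/ΔT)²
  m term: (1×0.0477)² = 0.00227
  c term: (1×0.0490)² = 0.00240
  ΔT term: (1×0.0248)² = 0.000617
Total = 0.00529. Share from c = 0.00240/0.00529 = 0.454.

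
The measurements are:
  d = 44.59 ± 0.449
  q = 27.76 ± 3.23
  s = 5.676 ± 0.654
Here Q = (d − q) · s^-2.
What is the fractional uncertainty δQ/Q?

Let u = d − q = 16.83. δu = √(δd² + δq²) = √(0.202 + 10.4) = 3.26, so δu/u = 0.194.
Q is then a monomial in u, s:
δQ/Q = √((δu/u)² + (-2·δs/s)²) = √(0.0375 + 0.0531) = 0.301

0.301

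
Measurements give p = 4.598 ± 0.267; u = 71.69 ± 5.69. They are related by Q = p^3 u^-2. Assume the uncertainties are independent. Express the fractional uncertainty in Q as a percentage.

23.6%

Relative error in a monomial: (δQ/Q)² = Σ (nᵢ · δxᵢ/xᵢ)².
  (3·δp/p)² = (3×0.0581)² = 0.0303;  (-2·δu/u)² = (-2×0.0794)² = 0.0252
δQ/Q = √(0.0555) = 0.236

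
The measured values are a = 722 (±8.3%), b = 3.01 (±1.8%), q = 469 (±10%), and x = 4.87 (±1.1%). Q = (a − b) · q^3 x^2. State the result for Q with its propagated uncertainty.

(1.76 ± 0.549) × 10^12

Let u = a − b = 719. δu = √(δa² + δb²) = √(3590 + 0.00294) = 59.9, so δu/u = 0.0833.
Q is then a monomial in u, q, x:
δQ/Q = √((δu/u)² + (3·δq/q)² + (2·δx/x)²) = √(0.00695 + 0.0900 + 0.000484) = 0.312
Q = 1.76e+12, so δQ = 0.312 × 1.76e+12 = 5.49e+11.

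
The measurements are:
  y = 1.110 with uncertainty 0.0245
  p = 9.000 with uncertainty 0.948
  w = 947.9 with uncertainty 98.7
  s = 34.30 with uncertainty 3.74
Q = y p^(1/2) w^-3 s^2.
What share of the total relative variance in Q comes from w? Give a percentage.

65.8%

(δQ/Q)² = (1·δy/y)² + (½·δp/p)² + (-3·δw/w)² + (2·δs/s)²
  y term: (1×0.0221)² = 0.000487
  p term: (0.5×0.105)² = 0.00277
  w term: (-3×0.104)² = 0.0976
  s term: (2×0.109)² = 0.0476
Total = 0.148. Share from w = 0.0976/0.148 = 0.658.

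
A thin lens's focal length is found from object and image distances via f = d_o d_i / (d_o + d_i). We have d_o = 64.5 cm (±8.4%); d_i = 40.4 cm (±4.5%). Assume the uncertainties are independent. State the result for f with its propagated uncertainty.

24.8 ± 1.06 cm

∂f/∂d_o = (d_i/(d_o+d_i))² = 0.148;  ∂f/∂d_i = (d_o/(d_o+d_i))² = 0.378
δf = √((∂f/∂d_o · δd_o)² + (∂f/∂d_i · δd_i)²) = √(0.646 + 0.472) = 1.06 cm
f = 24.8 cm.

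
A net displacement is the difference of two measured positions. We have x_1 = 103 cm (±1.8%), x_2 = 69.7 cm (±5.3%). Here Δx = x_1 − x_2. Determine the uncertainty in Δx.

4.13 cm

Absolute uncertainties add in quadrature for a linear combination:
  (δx_1)² = 3.44;  (δx_2)² = 13.6
δΔx = √(17.1) = 4.13 cm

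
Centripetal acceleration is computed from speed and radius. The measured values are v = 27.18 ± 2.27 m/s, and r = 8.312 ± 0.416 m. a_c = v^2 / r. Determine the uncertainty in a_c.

15.5 m/s^2

For a monomial a_c ∝ v^2, r^-1, fractional errors add in quadrature:
  (2·δv/v)² = (2×0.0835)² = 0.0279;  (-1·δr/r)² = (-1×0.0500)² = 0.00250
δa_c/a_c = √(0.0304) = 0.174
a_c = 88.88 m/s^2, so δa_c = 0.174 × 88.88 = 15.5 m/s^2.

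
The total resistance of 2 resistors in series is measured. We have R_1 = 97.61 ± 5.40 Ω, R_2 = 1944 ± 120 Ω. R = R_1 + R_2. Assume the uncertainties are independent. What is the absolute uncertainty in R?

Each term contributes (cᵢ δxᵢ)² to (δR)²:
  (δR_1)² = 29.2;  (δR_2)² = 14400
δR = √(14400) = 120 Ω

120 Ω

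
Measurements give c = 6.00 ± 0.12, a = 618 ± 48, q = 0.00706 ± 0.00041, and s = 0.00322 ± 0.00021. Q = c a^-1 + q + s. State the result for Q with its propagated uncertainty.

Let p = c·a^-1 = 0.00971. δp/p = √((1·δc/c)² + (-1·δa/a)²) = √(0.000400 + 0.00603) = 0.0802, so δp = 0.000779.
Q = p + q + s: δQ = √(δp² + δq² + δs²) = √(6.06e-07 + 1.68e-07 + 4.41e-08) = 0.000905
Q = 0.0200.

0.0200 ± 0.000905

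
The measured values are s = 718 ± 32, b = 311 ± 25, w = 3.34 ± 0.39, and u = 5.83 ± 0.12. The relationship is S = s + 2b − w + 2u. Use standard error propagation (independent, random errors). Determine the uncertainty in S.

59.4

Absolute uncertainties add in quadrature for a linear combination:
  (δs)² = 1020;  (2·δb)² = 2500;  (δw)² = 0.152;  (2·δu)² = 0.0576
δS = √(3520) = 59.4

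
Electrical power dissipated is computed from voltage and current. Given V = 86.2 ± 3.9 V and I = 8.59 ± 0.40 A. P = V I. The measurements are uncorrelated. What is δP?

For a monomial P ∝ V, I, fractional errors add in quadrature:
  (1·δV/V)² = (1×0.0452)² = 0.00205;  (1·δI/I)² = (1×0.0466)² = 0.00217
δP/P = √(0.00422) = 0.0649
P = 740 W, so δP = 0.0649 × 740 = 48.1 W.

48.1 W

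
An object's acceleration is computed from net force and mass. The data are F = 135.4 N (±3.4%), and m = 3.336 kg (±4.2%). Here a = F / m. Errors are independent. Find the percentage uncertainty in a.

5.40%

Each factor contributes (exponent × relative error)² to (δa/a)²:
  (1·δF/F)² = (1×0.0340)² = 0.00116;  (-1·δm/m)² = (-1×0.0420)² = 0.00176
δa/a = √(0.00292) = 0.0540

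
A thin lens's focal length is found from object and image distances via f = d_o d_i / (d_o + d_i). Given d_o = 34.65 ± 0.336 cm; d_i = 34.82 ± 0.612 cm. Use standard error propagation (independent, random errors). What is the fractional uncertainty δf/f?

0.0100

∂f/∂d_o = (d_i/(d_o+d_i))² = 0.251;  ∂f/∂d_i = (d_o/(d_o+d_i))² = 0.249
δf = √((∂f/∂d_o · δd_o)² + (∂f/∂d_i · δd_i)²) = √(0.00713 + 0.0232) = 0.174 cm
f = 17.37 cm, so δf/f = 0.174/17.37 = 0.0100.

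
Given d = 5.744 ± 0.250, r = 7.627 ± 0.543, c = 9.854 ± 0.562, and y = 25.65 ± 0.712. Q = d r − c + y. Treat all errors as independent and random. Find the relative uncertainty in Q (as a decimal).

0.0632

Let p = d·r = 43.81. δp/p = √((1·δd/d)² + (1·δr/r)²) = √(0.00189 + 0.00507) = 0.0834, so δp = 3.66.
Q = p − c + y: δQ = √(δp² + δc² + δy²) = √(13.4 + 0.316 + 0.507) = 3.77
Q = 59.61, so δQ/Q = 3.77/59.61 = 0.0632.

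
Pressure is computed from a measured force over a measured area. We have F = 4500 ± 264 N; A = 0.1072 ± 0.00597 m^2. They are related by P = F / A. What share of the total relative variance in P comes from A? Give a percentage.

47.4%

(δP/P)² = (1·δF/F)² + (-1·δA/A)²
  F term: (1×0.0587)² = 0.00344
  A term: (-1×0.0557)² = 0.00310
Total = 0.00654. Share from A = 0.00310/0.00654 = 0.474.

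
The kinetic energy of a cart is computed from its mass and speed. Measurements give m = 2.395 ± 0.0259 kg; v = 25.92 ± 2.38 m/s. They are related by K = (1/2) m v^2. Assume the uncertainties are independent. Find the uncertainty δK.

For a monomial K ∝ m, v^2, fractional errors add in quadrature:
  (1·δm/m)² = (1×0.0108)² = 0.000117;  (2·δv/v)² = (2×0.0918)² = 0.0337
δK/K = √(0.0338) = 0.184
K = 804.5 J, so δK = 0.184 × 804.5 = 148 J.

148 J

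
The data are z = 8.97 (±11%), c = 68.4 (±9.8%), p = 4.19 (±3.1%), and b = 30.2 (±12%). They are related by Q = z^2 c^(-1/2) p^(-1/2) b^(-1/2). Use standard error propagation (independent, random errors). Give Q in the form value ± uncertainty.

0.865 ± 0.202

Relative error in a monomial: (δQ/Q)² = Σ (nᵢ · δxᵢ/xᵢ)².
  (2·δz/z)² = (2×0.110)² = 0.0484;  (−½·δc/c)² = (-0.5×0.0980)² = 0.00240;  (−½·δp/p)² = (-0.5×0.0310)² = 0.000240;  (−½·δb/b)² = (-0.5×0.120)² = 0.00360
δQ/Q = √(0.0546) = 0.234
Q = 0.865, so δQ = 0.234 × 0.865 = 0.202.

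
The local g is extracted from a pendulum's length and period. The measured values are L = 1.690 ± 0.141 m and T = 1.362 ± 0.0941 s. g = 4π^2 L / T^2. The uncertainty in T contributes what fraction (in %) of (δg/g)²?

(δg/g)² = (1·δL/L)² + (-2·δT/T)²
  L term: (1×0.0834)² = 0.00696
  T term: (-2×0.0691)² = 0.0191
Total = 0.0261. Share from T = 0.0191/0.0261 = 0.733.

73.3%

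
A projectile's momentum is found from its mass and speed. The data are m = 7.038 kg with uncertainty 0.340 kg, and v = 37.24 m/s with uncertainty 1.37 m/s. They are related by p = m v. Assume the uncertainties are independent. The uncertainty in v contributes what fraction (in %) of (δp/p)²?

(δp/p)² = (1·δm/m)² + (1·δv/v)²
  m term: (1×0.0483)² = 0.00233
  v term: (1×0.0368)² = 0.00135
Total = 0.00369. Share from v = 0.00135/0.00369 = 0.367.

36.7%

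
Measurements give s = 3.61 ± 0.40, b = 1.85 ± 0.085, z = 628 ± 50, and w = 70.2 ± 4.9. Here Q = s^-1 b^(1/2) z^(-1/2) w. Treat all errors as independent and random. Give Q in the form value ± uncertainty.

1.06 ± 0.146

Products/powers → add relative errors in quadrature, weighted by exponent:
  (-1·δs/s)² = (-1×0.111)² = 0.0123;  (½·δb/b)² = (0.5×0.0459)² = 0.000528;  (−½·δz/z)² = (-0.5×0.0796)² = 0.00158;  (1·δw/w)² = (1×0.0698)² = 0.00487
δQ/Q = √(0.0193) = 0.139
Q = 1.06, so δQ = 0.139 × 1.06 = 0.146.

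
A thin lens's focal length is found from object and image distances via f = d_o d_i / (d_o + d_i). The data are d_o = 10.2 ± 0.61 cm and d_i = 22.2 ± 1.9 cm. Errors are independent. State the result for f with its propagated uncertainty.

∂f/∂d_o = (d_i/(d_o+d_i))² = 0.469;  ∂f/∂d_i = (d_o/(d_o+d_i))² = 0.0991
δf = √((∂f/∂d_o · δd_o)² + (∂f/∂d_i · δd_i)²) = √(0.0820 + 0.0355) = 0.343 cm
f = 6.99 cm.

6.99 ± 0.343 cm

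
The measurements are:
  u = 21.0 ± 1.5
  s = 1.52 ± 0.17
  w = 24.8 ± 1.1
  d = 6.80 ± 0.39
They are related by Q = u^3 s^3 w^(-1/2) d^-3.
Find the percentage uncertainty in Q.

Q is a product of powers, so relative uncertainties combine in quadrature:
  (3·δu/u)² = (3×0.0714)² = 0.0459;  (3·δs/s)² = (3×0.112)² = 0.113;  (−½·δw/w)² = (-0.5×0.0444)² = 0.000492;  (-3·δd/d)² = (-3×0.0574)² = 0.0296
δQ/Q = √(0.189) = 0.434

43.4%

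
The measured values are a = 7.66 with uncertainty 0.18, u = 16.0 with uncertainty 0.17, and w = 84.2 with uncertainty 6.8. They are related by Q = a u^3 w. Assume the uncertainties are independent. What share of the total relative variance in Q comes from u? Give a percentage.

12.6%

(δQ/Q)² = (1·δa/a)² + (3·δu/u)² + (1·δw/w)²
  a term: (1×0.0235)² = 0.000552
  u term: (3×0.0106)² = 0.00102
  w term: (1×0.0808)² = 0.00652
Total = 0.00809. Share from u = 0.00102/0.00809 = 0.126.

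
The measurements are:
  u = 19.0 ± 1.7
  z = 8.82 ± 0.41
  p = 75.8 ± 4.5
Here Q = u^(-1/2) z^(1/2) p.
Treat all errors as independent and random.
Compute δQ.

4.02

Each factor contributes (exponent × relative error)² to (δQ/Q)²:
  (−½·δu/u)² = (-0.5×0.0895)² = 0.00200;  (½·δz/z)² = (0.5×0.0465)² = 0.000540;  (1·δp/p)² = (1×0.0594)² = 0.00352
δQ/Q = √(0.00607) = 0.0779
Q = 51.6, so δQ = 0.0779 × 51.6 = 4.02.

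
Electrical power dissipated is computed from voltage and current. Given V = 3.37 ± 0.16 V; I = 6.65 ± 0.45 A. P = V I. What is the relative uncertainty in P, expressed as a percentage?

Each factor contributes (exponent × relative error)² to (δP/P)²:
  (1·δV/V)² = (1×0.0475)² = 0.00225;  (1·δI/I)² = (1×0.0677)² = 0.00458
δP/P = √(0.00683) = 0.0827

8.27%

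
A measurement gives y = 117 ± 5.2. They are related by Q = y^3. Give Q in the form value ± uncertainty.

Since Q is a product/quotient, work with relative uncertainties:
  (3·δy/y)² = (3×0.0444)² = 0.0178
δQ/Q = √(0.0178) = 0.133
Q = 1.6e+06, so δQ = 0.133 × 1.6e+06 = 2.14e+05.

(1.60 ± 0.214) × 10^6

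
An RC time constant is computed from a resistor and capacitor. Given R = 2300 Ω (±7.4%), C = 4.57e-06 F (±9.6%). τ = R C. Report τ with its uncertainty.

0.0105 ± 0.00127 s

For a monomial τ ∝ R, C, fractional errors add in quadrature:
  (1·δR/R)² = (1×0.0740)² = 0.00548;  (1·δC/C)² = (1×0.0960)² = 0.00922
δτ/τ = √(0.0147) = 0.121
τ = 0.0105 s, so δτ = 0.121 × 0.0105 = 0.00127 s.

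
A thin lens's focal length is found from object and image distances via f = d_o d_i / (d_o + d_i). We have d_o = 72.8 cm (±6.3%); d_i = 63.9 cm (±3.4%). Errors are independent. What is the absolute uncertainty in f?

∂f/∂d_o = (d_i/(d_o+d_i))² = 0.219;  ∂f/∂d_i = (d_o/(d_o+d_i))² = 0.284
δf = √((∂f/∂d_o · δd_o)² + (∂f/∂d_i · δd_i)²) = √(1.00 + 0.380) = 1.18 cm

1.18 cm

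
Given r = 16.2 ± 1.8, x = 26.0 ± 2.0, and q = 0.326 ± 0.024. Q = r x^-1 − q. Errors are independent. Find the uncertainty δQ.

0.0876

Let p = r·x^-1 = 0.623. δp/p = √((1·δr/r)² + (-1·δx/x)²) = √(0.0123 + 0.00592) = 0.135, so δp = 0.0842.
Q = p − q: δQ = √(δp² + δq²) = √(0.00709 + 0.000576) = 0.0876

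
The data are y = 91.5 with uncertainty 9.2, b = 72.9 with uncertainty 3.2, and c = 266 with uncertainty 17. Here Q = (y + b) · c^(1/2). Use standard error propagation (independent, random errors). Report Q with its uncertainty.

Let u = y + b = 164. δu = √(δy² + δb²) = √(84.6 + 10.2) = 9.74, so δu/u = 0.0592.
Q is then a monomial in u, c:
δQ/Q = √((δu/u)² + (½·δc/c)²) = √(0.00351 + 0.00102) = 0.0673
Q = 2680, so δQ = 0.0673 × 2680 = 180.

2680 ± 180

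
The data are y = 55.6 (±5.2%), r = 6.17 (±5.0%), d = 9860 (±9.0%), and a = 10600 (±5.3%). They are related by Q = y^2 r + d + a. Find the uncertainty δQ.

2440

Let p = y^2·r = 19100. δp/p = √((2·δy/y)² + (1·δr/r)²) = √(0.0108 + 0.00250) = 0.115, so δp = 2200.
Q = p + d + a: δQ = √(δp² + δd² + δa²) = √(4.84e+06 + 7.87e+05 + 3.16e+05) = 2440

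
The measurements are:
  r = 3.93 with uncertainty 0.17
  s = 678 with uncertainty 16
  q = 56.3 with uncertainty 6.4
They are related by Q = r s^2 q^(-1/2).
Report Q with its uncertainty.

Relative error in a monomial: (δQ/Q)² = Σ (nᵢ · δxᵢ/xᵢ)².
  (1·δr/r)² = (1×0.0433)² = 0.00187;  (2·δs/s)² = (2×0.0236)² = 0.00223;  (−½·δq/q)² = (-0.5×0.114)² = 0.00323
δQ/Q = √(0.00733) = 0.0856
Q = 2.41e+05, so δQ = 0.0856 × 2.41e+05 = 20600.

(2.41 ± 0.206) × 10^5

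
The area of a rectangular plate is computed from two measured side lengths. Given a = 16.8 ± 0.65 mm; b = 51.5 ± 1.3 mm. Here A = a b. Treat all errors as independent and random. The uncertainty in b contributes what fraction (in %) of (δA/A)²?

29.9%

(δA/A)² = (1·δa/a)² + (1·δb/b)²
  a term: (1×0.0387)² = 0.00150
  b term: (1×0.0252)² = 0.000637
Total = 0.00213. Share from b = 0.000637/0.00213 = 0.299.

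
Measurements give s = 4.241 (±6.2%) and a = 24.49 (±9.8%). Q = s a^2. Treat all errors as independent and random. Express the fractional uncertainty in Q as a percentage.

For a monomial Q ∝ s, a^2, fractional errors add in quadrature:
  (1·δs/s)² = (1×0.0620)² = 0.00384;  (2·δa/a)² = (2×0.0980)² = 0.0384
δQ/Q = √(0.0423) = 0.206

20.6%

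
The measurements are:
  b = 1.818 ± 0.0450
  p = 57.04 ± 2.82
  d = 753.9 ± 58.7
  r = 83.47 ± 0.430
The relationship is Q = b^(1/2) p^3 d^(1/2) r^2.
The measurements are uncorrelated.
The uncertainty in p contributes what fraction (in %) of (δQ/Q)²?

92.5%

(δQ/Q)² = (½·δb/b)² + (3·δp/p)² + (½·δd/d)² + (2·δr/r)²
  b term: (0.5×0.0248)² = 0.000153
  p term: (3×0.0494)² = 0.0220
  d term: (0.5×0.0779)² = 0.00152
  r term: (2×0.00515)² = 0.000106
Total = 0.0238. Share from p = 0.0220/0.0238 = 0.925.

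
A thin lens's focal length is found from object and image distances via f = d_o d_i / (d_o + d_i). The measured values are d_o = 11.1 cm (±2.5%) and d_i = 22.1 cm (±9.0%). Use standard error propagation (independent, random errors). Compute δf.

∂f/∂d_o = (d_i/(d_o+d_i))² = 0.443;  ∂f/∂d_i = (d_o/(d_o+d_i))² = 0.112
δf = √((∂f/∂d_o · δd_o)² + (∂f/∂d_i · δd_i)²) = √(0.0151 + 0.0494) = 0.254 cm

0.254 cm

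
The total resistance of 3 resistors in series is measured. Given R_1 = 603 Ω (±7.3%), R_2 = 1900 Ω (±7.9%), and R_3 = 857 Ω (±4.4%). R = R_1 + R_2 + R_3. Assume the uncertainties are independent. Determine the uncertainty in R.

161 Ω

R is a linear combination, so absolute uncertainties add in quadrature:
  (δR_1)² = 1940;  (δR_2)² = 22500;  (δR_3)² = 1420
δR = √(25900) = 161 Ω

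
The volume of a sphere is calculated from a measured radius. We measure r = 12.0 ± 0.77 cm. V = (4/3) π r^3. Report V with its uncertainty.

Products/powers → add relative errors in quadrature, weighted by exponent:
  (3·δr/r)² = (3×0.0642)² = 0.0371
δV/V = √(0.0371) = 0.193
V = 7240 cm^3, so δV = 0.193 × 7240 = 1390 cm^3.

7240 ± 1390 cm^3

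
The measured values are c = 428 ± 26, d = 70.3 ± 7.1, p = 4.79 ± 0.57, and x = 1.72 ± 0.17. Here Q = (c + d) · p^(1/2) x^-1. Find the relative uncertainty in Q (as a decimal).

0.127

Let u = c + d = 498. δu = √(δc² + δd²) = √(676 + 50.4) = 27.0, so δu/u = 0.0541.
Q is then a monomial in u, p, x:
δQ/Q = √((δu/u)² + (½·δp/p)² + (-1·δx/x)²) = √(0.00293 + 0.00354 + 0.00977) = 0.127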